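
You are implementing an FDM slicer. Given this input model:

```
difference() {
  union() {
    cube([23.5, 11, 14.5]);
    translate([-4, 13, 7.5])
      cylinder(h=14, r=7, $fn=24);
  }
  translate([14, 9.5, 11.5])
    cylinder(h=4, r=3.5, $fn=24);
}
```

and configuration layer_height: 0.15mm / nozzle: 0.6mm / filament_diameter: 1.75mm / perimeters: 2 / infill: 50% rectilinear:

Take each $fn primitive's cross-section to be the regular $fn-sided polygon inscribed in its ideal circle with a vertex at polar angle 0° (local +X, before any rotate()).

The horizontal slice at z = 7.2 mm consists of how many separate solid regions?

At z = 7.2 mm: the cube (footprint 23.5×11) is included at this height; the cylinder at (-4, 13) is absent (z outside [7.5, 21.5]); Combining (union): only the 23.5×11 cube is present, so the union is just that shape — 1 connected region; the cylinder at (14, 9.5) is absent (z outside [11.5, 15.5]); Taking the first minus the rest: none of the subtracted shapes is present at this height, so that combined region is unchanged — 1 connected region. The result has 1 disconnected region.

1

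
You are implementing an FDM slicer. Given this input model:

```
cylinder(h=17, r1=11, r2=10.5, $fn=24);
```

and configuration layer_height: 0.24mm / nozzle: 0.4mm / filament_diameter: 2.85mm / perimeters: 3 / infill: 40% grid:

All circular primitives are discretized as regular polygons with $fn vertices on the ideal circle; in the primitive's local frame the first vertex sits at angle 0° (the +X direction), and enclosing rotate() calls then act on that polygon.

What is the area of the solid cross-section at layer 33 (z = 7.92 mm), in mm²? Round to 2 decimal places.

360.06 mm²

At z = 7.92 mm: the cone contributes a regular 24-gon of circumradius 10.767 (interpolated between r1=11 and r2=10.5 at t=0.466) (area = (24/2)·10.767²·sin(360°/24) = 360.06 mm²). Overall, the cross-section is a single solid region. Net area = 360.06 mm².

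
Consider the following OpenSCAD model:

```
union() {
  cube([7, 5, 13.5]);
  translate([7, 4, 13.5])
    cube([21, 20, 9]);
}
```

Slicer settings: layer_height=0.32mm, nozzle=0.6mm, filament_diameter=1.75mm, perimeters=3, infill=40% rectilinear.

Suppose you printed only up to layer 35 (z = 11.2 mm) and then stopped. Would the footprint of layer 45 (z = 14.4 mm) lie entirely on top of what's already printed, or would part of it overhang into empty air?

Compare the two slices. At z = 11.2: the cube is present — its section is the full 7×5 rectangle (area 35.00 mm²); the cube at (7, 4) is absent (z outside [13.5, 22.5]); Merging all regions: only the 7×5 cube is present, so the union is just that shape — area = 35.00 mm². At z = 14.4: the cube is absent (z outside [0, 13.5]); the cube at (7, 4) (footprint 21×20) is included at this height (area 420.00 mm²); Merging all regions: only the 21×20 cube at (7, 4) is present, so the union is just that shape — area = 420.00 mm². Checking containment: at z = 14.4 the cross-section extends beyond the z = 11.2 cross-section by about 420.00 mm².

part overhangs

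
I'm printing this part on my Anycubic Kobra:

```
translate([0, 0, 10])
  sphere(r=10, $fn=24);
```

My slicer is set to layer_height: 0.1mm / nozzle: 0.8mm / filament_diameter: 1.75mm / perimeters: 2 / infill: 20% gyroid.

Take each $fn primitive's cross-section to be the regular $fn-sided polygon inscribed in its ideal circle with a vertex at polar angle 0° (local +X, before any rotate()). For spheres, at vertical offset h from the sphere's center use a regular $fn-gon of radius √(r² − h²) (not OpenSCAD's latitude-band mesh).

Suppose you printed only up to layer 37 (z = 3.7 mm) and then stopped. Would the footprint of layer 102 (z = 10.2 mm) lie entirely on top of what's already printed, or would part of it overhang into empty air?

part overhangs

Compare the two slices. At z = 3.7: the r=10 sphere contributes a regular 24-gon of circumradius √(10²−6.3²) = 7.766 (area = (24/2)·7.766²·sin(360°/24) = 187.31 mm²). At z = 10.2: the sphere: section is a regular 24-gon, circumradius = √(r²−h²) = √(10²−0.2²) = 9.998 (area = (24/2)·9.998²·sin(360°/24) = 310.46 mm²). Checking containment: at z = 10.2 the cross-section extends beyond the z = 3.7 cross-section by about 123.15 mm².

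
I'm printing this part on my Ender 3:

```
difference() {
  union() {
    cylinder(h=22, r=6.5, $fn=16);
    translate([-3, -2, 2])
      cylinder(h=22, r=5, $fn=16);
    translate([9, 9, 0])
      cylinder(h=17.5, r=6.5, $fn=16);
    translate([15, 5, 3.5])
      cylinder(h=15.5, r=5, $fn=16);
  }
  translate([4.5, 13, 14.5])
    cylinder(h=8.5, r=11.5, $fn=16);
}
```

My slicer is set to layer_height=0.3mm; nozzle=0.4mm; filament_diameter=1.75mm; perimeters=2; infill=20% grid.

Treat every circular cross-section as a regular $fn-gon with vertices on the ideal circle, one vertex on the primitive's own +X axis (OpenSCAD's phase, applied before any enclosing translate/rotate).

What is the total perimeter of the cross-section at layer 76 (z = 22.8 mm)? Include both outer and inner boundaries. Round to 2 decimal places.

At z = 22.8 mm: the cylinder is absent (z outside [0, 22]); the r=5 cylinder at (-3, -2) contributes a regular 16-gon of circumradius 5 (perimeter = 2·16·5.000·sin(180°/16) = 31.21 mm); the cylinder at (9, 9) does not reach this height (z outside [0, 17.5]); the cylinder at (15, 5) does not reach this height (z outside [3.5, 19]); Merging all regions: only the r=5 cylinder at (-3, -2) is present, so the union is just that shape — boundary = 31.21 mm; the cylinder at (4.5, 13): section is a regular 16-gon, circumradius r=11.5 (perimeter = 2·16·11.500·sin(180°/16) = 71.79 mm); Subtracting the remaining from the first: starting from that combined region, the r=11.5 cylinder at (4.5, 13) misses the remaining region (no effect) — boundary = 31.21 mm. Overall, the cross-section is a single solid region. Total boundary length (outer) = 31.21 mm.

31.21 mm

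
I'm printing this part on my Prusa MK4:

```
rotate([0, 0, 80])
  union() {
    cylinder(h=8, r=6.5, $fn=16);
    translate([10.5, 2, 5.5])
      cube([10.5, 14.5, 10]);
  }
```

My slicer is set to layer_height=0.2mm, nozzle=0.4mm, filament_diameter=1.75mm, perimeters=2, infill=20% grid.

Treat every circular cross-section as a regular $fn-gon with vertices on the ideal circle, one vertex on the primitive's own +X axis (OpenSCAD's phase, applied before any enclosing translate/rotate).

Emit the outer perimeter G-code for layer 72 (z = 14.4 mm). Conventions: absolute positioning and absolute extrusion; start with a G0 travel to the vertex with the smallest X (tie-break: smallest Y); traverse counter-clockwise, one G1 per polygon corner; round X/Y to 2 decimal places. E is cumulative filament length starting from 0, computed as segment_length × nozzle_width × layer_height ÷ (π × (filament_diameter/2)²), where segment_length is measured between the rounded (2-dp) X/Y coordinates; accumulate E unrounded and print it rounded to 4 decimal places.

G0 X-14.43 Y13.21 Z14.40
G1 X-0.15 Y10.69 E0.4823
G1 X1.68 Y21.03 E0.8315
G1 X-12.60 Y23.55 E1.3138
G1 X-14.43 Y13.21 E1.6631

At z = 14.4 mm: the cylinder is not intersected at this z (z outside [0, 8]); the 10.5×14.5 cube at (10.5, 2) contributes its full rectangle; Merging all regions: only the 10.5×14.5 cube at (10.5, 2) is present, so the union is just that shape — 1 connected region; (whole slice rotated 80° about Z — lengths, areas and connectivity unchanged). The outline is a single polygon with 4 vertices. Extrusion per mm of travel: 0.4 × 0.2 / (π × 0.875²) = 0.033260. Accumulating E over each segment gives final E = 1.6631.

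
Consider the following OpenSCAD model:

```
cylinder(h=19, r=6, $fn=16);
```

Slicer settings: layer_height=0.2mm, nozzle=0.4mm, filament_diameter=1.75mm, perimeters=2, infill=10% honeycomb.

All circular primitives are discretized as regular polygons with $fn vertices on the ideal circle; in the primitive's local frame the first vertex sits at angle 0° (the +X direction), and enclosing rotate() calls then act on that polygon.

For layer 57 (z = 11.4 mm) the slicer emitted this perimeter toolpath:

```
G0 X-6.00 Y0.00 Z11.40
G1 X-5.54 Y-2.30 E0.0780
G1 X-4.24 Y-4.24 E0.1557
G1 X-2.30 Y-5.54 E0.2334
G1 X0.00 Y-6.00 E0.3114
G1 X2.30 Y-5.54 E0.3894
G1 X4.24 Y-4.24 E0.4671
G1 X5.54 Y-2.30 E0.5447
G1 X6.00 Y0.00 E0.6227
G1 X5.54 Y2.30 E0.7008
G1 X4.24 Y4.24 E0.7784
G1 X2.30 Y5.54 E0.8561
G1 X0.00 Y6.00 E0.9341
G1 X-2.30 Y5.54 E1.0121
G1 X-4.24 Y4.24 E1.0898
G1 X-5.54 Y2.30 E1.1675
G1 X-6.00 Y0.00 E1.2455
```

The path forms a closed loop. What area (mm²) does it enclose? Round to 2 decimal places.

Apply the shoelace formula to the sequence of (X, Y) vertices; enclosed area = 110.15 mm².

110.15 mm²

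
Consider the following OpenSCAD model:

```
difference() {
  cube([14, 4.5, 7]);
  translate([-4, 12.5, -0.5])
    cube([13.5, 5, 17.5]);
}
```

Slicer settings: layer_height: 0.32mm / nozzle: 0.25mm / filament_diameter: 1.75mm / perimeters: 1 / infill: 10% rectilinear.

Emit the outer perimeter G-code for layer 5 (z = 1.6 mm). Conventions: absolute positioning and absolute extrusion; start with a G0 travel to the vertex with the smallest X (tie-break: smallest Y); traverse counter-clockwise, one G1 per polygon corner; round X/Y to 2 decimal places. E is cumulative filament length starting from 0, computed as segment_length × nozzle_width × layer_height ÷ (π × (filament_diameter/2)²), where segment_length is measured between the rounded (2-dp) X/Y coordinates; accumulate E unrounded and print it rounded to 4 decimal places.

At z = 1.6 mm: the 14×4.5 cube contributes its full rectangle; the cube at (-4, 12.5) is present — its section is the full 13.5×5 rectangle; Subtracting the remaining from the first: starting from the 14×4.5 cube, the 13.5×5 cube at (-4, 12.5) misses the remaining region (no effect) — 1 connected region. The outline is a single polygon with 4 vertices. Extrusion per mm of travel: 0.25 × 0.32 / (π × 0.875²) = 0.033260. Accumulating E over each segment gives final E = 1.2306.

G0 X0.00 Y0.00 Z1.60
G1 X14.00 Y0.00 E0.4656
G1 X14.00 Y4.50 E0.6153
G1 X0.00 Y4.50 E1.0810
G1 X0.00 Y0.00 E1.2306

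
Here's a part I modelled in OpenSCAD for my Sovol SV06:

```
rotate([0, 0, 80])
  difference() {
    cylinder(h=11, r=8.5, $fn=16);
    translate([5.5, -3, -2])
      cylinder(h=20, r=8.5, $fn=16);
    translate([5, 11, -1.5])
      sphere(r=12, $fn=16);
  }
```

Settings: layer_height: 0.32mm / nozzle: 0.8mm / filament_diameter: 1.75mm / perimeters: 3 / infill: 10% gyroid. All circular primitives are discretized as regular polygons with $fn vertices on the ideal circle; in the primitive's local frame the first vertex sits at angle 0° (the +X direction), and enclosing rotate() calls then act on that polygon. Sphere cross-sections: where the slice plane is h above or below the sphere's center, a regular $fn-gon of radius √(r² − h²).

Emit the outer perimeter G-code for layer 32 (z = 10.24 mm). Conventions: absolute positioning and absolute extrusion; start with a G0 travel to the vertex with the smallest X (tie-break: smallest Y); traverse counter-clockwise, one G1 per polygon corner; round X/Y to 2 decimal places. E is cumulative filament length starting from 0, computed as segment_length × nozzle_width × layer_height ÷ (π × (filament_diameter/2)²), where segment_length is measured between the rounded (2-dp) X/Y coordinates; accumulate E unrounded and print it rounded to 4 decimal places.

G0 X-8.37 Y1.48 Z10.24
G1 X-8.30 Y-1.84 E0.3534
G1 X-6.96 Y-4.88 E0.7070
G1 X-4.57 Y-7.17 E1.0593
G1 X-1.48 Y-8.37 E1.4121
G1 X1.84 Y-8.30 E1.7656
G1 X4.88 Y-6.96 E2.1192
G1 X7.17 Y-4.57 E2.4714
G1 X8.01 Y-2.41 E2.7181
G1 X5.75 Y-3.40 E2.9807
G1 X2.43 Y-3.48 E3.3342
G1 X-0.66 Y-2.27 E3.6874
G1 X-3.05 Y0.02 E4.0397
G1 X-4.39 Y3.06 E4.3933
G1 X-4.46 Y6.37 E4.7456
G1 X-4.10 Y7.30 E4.8518
G1 X-4.88 Y6.96 E4.9423
G1 X-7.17 Y4.57 E5.2946
G1 X-8.37 Y1.48 E5.6474

At z = 10.24 mm: the r=8.5 cylinder gives a regular 16-gon of circumradius 8.5 (constant along its height); the r=8.5 cylinder at (5.5, -3) contributes a regular 16-gon of circumradius 8.5; the sphere at (5, 11): section is a regular 16-gon, circumradius = √(r²−h²) = √(12²−11.74²) = 2.484; After the difference (first − rest): starting from the r=8.5 cylinder, the r=8.5 cylinder at (5.5, -3) partially overlaps it — only the 118.54 mm² overlap (of its 221.19 mm²) is removed, clipping the outline; the r=12 sphere at (5, 11) misses the remaining region (no effect) — 1 connected region; (whole slice rotated 80° about Z — lengths, areas and connectivity unchanged). The outline is a single polygon with 18 vertices. Extrusion per mm of travel: 0.8 × 0.32 / (π × 0.875²) = 0.106432. Accumulating E over each segment gives final E = 5.6474.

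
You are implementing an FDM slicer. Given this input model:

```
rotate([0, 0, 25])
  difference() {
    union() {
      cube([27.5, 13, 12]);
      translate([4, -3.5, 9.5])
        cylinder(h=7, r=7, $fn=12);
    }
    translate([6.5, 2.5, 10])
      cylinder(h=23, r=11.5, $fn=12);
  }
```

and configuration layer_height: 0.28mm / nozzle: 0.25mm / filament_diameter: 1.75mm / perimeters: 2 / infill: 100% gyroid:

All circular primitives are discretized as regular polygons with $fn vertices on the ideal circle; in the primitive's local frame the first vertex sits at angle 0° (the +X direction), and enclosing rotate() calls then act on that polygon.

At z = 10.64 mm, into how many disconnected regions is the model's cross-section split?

At z = 10.64 mm: the cube is present — its section is the full 27.5×13 rectangle; the cylinder at (4, -3.5): section is a regular 12-gon, circumradius r=7; Combining (union): the regions partially overlap (shared area 25.66 mm²), so overlapping operands fuse into one piece — 1 connected region; the r=11.5 cylinder at (6.5, 2.5) gives a regular 12-gon of circumradius 11.5 (constant along its height); Taking the first minus the rest: starting from the result so far, the r=11.5 cylinder at (6.5, 2.5) partially overlaps it — only the 310.14 mm² overlap (of its 396.75 mm²) is removed, clipping the outline — 3 connected regions; (rotated 25° about Z; rotation is an isometry so areas/perimeters/island counts are preserved). The result has 3 disconnected regions.

3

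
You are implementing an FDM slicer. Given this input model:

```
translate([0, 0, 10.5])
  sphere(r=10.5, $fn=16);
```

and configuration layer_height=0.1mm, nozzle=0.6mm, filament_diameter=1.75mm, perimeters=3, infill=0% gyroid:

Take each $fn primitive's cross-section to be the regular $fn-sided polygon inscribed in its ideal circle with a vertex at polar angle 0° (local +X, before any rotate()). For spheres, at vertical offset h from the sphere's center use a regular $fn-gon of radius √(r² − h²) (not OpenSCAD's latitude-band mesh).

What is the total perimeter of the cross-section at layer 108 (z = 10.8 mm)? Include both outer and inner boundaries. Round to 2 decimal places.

65.52 mm

At z = 10.8 mm: the r=10.5 sphere slices to a regular 16-gon of circumradius 10.496 (√(r²−h²) with h=0.3 from center) (perimeter = 2·16·10.496·sin(180°/16) = 65.52 mm). Overall, the cross-section is a single solid region. Total boundary length (outer) = 65.52 mm.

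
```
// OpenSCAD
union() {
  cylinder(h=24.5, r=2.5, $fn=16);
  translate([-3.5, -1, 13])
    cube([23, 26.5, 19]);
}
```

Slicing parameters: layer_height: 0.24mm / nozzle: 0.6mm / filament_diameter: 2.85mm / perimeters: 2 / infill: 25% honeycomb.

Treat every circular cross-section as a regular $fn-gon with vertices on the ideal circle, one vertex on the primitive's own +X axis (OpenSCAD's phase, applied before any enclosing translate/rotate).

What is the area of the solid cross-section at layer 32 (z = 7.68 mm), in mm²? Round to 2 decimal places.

At z = 7.68 mm: the cylinder: section is a regular 16-gon, circumradius r=2.5 (area = (16/2)·2.500²·sin(360°/16) = 19.13 mm²); the cube at (-3.5, -1) does not reach this height (z outside [13, 32]); Taking the union: only the r=2.5 cylinder is present, so the union is just that shape — area = 19.13 mm². Overall, the cross-section is a single solid region. Net area = 19.13 mm².

19.13 mm²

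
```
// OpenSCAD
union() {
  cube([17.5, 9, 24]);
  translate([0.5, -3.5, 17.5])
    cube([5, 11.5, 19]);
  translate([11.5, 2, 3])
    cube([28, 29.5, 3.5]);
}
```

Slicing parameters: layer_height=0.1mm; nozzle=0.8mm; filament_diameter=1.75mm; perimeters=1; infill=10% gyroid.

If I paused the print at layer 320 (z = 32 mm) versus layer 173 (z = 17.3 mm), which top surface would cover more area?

layer 173 (z = 17.3 mm)

Layer 320 (z = 32): the cube does not reach this height (z outside [0, 24]); the 5×11.5 cube at (0.5, -3.5) contributes its full rectangle (area 57.50 mm²); the cube at (11.5, 2) does not reach this height (z outside [3, 6.5]); Merging all regions: only the 5×11.5 cube at (0.5, -3.5) is present, so the union is just that shape — area = 57.50 mm². So its area = 57.50 mm². Layer 173 (z = 17.3): the cube is present — its section is the full 17.5×9 rectangle (area 157.50 mm²); the cube at (0.5, -3.5) does not reach this height (z outside [17.5, 36.5]); the cube at (11.5, 2) is not intersected at this z (z outside [3, 6.5]); Taking the union: only the 17.5×9 cube is present, so the union is just that shape — area = 157.50 mm². So its area = 157.50 mm². Layer 173 is larger (157.50 vs 57.50 mm²).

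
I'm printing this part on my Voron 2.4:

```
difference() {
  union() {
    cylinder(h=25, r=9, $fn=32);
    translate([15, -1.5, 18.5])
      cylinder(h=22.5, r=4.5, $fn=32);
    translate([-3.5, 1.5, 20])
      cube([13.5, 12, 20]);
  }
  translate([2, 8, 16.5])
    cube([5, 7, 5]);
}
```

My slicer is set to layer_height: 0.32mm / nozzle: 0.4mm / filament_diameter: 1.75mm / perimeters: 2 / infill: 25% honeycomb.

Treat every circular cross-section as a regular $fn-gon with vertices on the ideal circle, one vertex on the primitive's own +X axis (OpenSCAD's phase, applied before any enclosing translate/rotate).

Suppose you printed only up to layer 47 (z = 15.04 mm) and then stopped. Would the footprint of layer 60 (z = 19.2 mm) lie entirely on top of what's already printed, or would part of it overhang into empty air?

Compare the two slices. At z = 15.04: the r=9 cylinder gives a regular 32-gon of circumradius 9 (constant along its height) (area = (32/2)·9.000²·sin(360°/32) = 252.84 mm²); the cylinder at (15, -1.5) is absent (z outside [18.5, 41]); the cube at (-3.5, 1.5) does not reach this height (z outside [20, 40]); Merging all regions: only the r=9 cylinder is present, so the union is just that shape — area = 252.84 mm²; the cube at (2, 8) is not intersected at this z (z outside [16.5, 21.5]); After the difference (first − rest): none of the subtracted shapes is present at this height, so the result so far is unchanged — area = 252.84 mm². At z = 19.2: the r=9 cylinder contributes a regular 32-gon of circumradius 9 (area = (32/2)·9.000²·sin(360°/32) = 252.84 mm²); the r=4.5 cylinder at (15, -1.5) gives a regular 32-gon of circumradius 4.5 (constant along its height) (area = (32/2)·4.500²·sin(360°/32) = 63.21 mm²); the cube at (-3.5, 1.5) does not reach this height (z outside [20, 40]); Merging all regions: the 2 present regions are separate (no shared area or edge), so areas and boundary lengths simply add and each stays a separate island — area = 316.05 mm²; the cube at (2, 8) is present — its section is the full 5×7 rectangle (area 35.00 mm²); After the difference (first − rest): starting from that combined region (316.05 mm²), the 5×7 cube at (2, 8) partially overlaps it — only the 0.86 mm² overlap (of its 35.00 mm²) is removed, clipping the outline — area = 315.18 mm². Checking containment: at z = 19.2 the cross-section extends beyond the z = 15.04 cross-section by about 63.21 mm².

part overhangs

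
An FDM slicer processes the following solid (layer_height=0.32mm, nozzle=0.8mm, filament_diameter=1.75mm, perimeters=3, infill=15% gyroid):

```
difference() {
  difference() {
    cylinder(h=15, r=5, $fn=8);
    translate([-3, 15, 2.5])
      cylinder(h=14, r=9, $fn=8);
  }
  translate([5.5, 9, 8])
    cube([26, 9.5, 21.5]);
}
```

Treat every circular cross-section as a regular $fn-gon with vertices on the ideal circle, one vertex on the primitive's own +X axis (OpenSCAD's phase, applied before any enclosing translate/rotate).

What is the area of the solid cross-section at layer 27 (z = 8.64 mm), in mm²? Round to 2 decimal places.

70.71 mm²

At z = 8.64 mm: the r=5 cylinder contributes a regular 8-gon of circumradius 5 (area = (8/2)·5.000²·sin(360°/8) = 70.71 mm²); the cylinder at (-3, 15): section is a regular 8-gon, circumradius r=9 (area = (8/2)·9.000²·sin(360°/8) = 229.10 mm²); After the difference (first − rest): starting from the r=5 cylinder (70.71 mm²), the r=9 cylinder at (-3, 15) misses the remaining region (no effect) — area = 70.71 mm²; the 26×9.5 cube at (5.5, 9) contributes its full rectangle (area 247.00 mm²); Taking the first minus the rest: starting from that combined region (70.71 mm²), the 26×9.5 cube at (5.5, 9) misses the remaining region (no effect) — area = 70.71 mm². Overall, the cross-section is a single solid region. Net area = 70.71 mm².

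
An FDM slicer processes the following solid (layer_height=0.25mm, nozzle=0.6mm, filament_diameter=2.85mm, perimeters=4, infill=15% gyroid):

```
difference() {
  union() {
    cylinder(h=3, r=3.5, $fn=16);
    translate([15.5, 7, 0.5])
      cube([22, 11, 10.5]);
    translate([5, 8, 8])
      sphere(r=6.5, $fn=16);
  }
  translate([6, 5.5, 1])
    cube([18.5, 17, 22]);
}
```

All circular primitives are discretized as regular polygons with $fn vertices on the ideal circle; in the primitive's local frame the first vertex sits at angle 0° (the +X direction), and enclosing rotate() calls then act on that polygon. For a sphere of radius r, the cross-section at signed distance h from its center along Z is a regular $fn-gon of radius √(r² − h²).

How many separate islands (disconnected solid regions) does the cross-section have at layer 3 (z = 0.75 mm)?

2

At z = 0.75 mm: the cylinder: section is a regular 16-gon, circumradius r=3.5; the 22×11 cube at (15.5, 7) contributes its full rectangle; the sphere at (5, 8) does not reach this height (|z−center|=7.250 > r=6.5); Taking the union: the 2 present regions are separate (no shared area or edge), so areas and boundary lengths simply add and each stays a separate island — 2 connected regions; the cube at (6, 5.5) does not reach this height (z outside [1, 23]); Taking the first minus the rest: none of the subtracted shapes is present at this height, so the result so far is unchanged — 2 connected regions. Overall, the cross-section has 2 separate islands. Island count = 2.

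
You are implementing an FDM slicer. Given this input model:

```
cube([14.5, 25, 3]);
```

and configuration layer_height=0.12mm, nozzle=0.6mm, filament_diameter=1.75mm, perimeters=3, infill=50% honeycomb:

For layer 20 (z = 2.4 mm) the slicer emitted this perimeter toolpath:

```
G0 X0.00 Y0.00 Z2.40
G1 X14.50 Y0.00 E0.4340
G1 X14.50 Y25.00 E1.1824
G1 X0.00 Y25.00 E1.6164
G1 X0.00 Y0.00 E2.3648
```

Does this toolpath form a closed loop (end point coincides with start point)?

yes

Start point (G0): (0.00, 0.00). End point (last G1): the path returns to the start — closed.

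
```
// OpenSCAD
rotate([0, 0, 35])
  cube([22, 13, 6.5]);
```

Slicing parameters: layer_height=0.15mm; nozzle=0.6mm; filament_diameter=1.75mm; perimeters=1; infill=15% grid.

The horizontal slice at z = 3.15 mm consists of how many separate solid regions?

At z = 3.15 mm: the cube (footprint 22×13) is included at this height; (whole slice rotated 35° about Z — lengths, areas and connectivity unchanged). The result has 1 disconnected region.

1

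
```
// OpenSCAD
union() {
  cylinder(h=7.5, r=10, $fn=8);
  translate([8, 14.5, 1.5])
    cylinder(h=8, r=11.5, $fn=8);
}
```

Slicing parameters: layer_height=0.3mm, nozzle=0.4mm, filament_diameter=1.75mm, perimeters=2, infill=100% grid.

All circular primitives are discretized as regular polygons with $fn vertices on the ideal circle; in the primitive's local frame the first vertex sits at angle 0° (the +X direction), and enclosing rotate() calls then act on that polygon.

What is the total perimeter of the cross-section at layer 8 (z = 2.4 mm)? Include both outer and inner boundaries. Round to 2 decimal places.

105.55 mm

At z = 2.4 mm: the cylinder: section is a regular 8-gon, circumradius r=10 (perimeter = 2·8·10.000·sin(180°/8) = 61.23 mm); the cylinder at (8, 14.5): section is a regular 8-gon, circumradius r=11.5 (perimeter = 2·8·11.500·sin(180°/8) = 70.41 mm); Combining (union): the regions partially overlap (shared area 31.96 mm²), so the edge portions inside another operand are dropped and the merged outline is re-measured after clipping — boundary = 105.55 mm. Overall, the cross-section is a single solid region. Total boundary length (outer) = 105.55 mm.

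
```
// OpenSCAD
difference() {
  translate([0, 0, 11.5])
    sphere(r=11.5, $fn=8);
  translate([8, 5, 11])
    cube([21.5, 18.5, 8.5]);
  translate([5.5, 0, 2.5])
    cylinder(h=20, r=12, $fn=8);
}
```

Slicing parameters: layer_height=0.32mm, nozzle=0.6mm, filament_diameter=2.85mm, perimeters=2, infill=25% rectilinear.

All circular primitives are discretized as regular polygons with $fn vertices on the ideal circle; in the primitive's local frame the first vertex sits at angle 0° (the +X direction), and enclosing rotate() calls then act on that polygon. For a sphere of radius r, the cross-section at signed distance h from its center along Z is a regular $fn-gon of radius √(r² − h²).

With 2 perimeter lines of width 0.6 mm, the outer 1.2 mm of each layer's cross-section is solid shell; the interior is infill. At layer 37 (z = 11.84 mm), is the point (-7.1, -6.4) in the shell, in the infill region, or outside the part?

At z = 11.84 mm: the r=11.5 sphere slices to a regular 8-gon of circumradius 11.495 (√(r²−h²) with h=0.34 from center); the cube at (8, 5) is present — its section is the full 21.5×18.5 rectangle; the r=12 cylinder at (5.5, 0) gives a regular 8-gon of circumradius 12 (constant along its height); After the difference (first − rest): starting from the r=11.5 sphere, the 21.5×18.5 cube at (8, 5) partially overlaps it — only the 2.43 mm² overlap (of its 397.75 mm²) is removed, clipping the outline; the r=12 cylinder at (5.5, 0) partially overlaps it — only the 264.82 mm² overlap (of its 407.29 mm²) is removed, clipping the outline — 1 connected region. Overall, the cross-section is a single solid region. The nearest boundary edge runs (-8.13, -8.13)→(-11.49, 0.00); distance from the point to it = 1.61 mm. The point is inside the cross-section and 1.61 mm from the nearest boundary — more than the 1.2 mm shell width (2 × 0.6), so it's in the infill interior.

infill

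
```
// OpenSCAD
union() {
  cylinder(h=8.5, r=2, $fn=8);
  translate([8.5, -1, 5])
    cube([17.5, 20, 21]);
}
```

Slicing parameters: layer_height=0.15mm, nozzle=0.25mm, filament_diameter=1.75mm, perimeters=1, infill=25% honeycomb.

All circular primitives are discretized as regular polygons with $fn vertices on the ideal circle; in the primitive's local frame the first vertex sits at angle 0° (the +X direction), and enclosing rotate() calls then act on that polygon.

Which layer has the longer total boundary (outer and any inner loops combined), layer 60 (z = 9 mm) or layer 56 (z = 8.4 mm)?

layer 56 (z = 8.4 mm)

Layer 60 (z = 9): the cylinder is absent (z outside [0, 8.5]); the 17.5×20 cube at (8.5, -1) contributes its full rectangle (perimeter 75.00 mm); Combining (union): only the 17.5×20 cube at (8.5, -1) is present, so the union is just that shape — boundary = 75.00 mm. So its perimeter = 75.00 mm. Layer 56 (z = 8.4): the cylinder: section is a regular 8-gon, circumradius r=2 (perimeter = 2·8·2.000·sin(180°/8) = 12.25 mm); the 17.5×20 cube at (8.5, -1) contributes its full rectangle (perimeter 75.00 mm); Merging all regions: the 2 present regions are separate (no shared area or edge), so areas and boundary lengths simply add and each stays a separate island — boundary = 87.25 mm. So its perimeter = 87.25 mm. Layer 56 is larger (87.25 vs 75.00 mm).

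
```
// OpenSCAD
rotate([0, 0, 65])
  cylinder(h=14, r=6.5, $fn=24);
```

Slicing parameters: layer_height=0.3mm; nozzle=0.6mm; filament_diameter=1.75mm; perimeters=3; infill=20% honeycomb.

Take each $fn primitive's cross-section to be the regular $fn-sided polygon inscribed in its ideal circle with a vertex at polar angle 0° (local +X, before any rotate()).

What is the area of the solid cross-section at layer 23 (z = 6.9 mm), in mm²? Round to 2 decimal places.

131.22 mm²

At z = 6.9 mm: the r=6.5 cylinder contributes a regular 24-gon of circumradius 6.5 (area = (24/2)·6.500²·sin(360°/24) = 131.22 mm²); (whole slice rotated 65° about Z — lengths, areas and connectivity unchanged). Overall, the cross-section is a single solid region. Net area = 131.22 mm².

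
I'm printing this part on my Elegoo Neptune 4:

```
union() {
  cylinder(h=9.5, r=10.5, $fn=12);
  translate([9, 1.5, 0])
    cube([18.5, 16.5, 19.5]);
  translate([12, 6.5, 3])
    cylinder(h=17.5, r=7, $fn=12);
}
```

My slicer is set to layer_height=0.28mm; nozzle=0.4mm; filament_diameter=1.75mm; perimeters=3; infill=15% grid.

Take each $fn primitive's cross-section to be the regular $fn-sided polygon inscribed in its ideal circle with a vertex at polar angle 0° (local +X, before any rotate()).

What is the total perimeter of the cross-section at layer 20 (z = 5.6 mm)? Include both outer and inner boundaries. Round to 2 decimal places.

118.14 mm

At z = 5.6 mm: the r=10.5 cylinder contributes a regular 12-gon of circumradius 10.5 (perimeter = 2·12·10.500·sin(180°/12) = 65.22 mm); the 18.5×16.5 cube at (9, 1.5) contributes its full rectangle (perimeter 70.00 mm); the r=7 cylinder at (12, 6.5) gives a regular 12-gon of circumradius 7 (constant along its height) (perimeter = 2·12·7.000·sin(180°/12) = 43.48 mm); Merging all regions: the regions partially overlap (shared area 125.88 mm²), so the edge portions inside another operand are dropped and the merged outline is re-measured after clipping — boundary = 118.14 mm. Overall, the cross-section is a single solid region. Total boundary length (outer) = 118.14 mm.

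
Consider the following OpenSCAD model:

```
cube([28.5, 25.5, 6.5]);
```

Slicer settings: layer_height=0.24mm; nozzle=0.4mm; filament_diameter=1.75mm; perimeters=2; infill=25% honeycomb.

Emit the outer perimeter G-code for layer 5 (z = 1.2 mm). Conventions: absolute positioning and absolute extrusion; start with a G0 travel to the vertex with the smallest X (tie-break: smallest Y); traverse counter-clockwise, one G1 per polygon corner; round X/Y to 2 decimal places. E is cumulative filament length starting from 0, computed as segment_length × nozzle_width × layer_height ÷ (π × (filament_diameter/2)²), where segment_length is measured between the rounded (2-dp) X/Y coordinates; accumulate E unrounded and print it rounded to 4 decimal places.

G0 X0.00 Y0.00 Z1.20
G1 X28.50 Y0.00 E1.1375
G1 X28.50 Y25.50 E2.1553
G1 X0.00 Y25.50 E3.2928
G1 X0.00 Y0.00 E4.3105

At z = 1.2 mm: the cube is present — its section is the full 28.5×25.5 rectangle. The outline is a single polygon with 4 vertices. Extrusion per mm of travel: 0.4 × 0.24 / (π × 0.875²) = 0.039912. Accumulating E over each segment gives final E = 4.3105.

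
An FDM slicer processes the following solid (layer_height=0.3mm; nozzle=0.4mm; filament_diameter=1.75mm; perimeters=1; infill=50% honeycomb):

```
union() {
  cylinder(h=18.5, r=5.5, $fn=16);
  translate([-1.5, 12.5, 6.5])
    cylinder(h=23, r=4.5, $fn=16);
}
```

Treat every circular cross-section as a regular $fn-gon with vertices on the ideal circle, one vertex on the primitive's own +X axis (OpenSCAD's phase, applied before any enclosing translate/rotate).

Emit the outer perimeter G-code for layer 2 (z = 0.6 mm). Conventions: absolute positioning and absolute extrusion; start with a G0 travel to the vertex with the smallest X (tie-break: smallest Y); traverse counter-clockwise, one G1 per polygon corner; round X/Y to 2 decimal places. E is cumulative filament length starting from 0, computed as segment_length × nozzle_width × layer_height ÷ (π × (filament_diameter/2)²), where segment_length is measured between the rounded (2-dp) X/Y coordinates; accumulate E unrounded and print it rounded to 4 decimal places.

At z = 0.6 mm: the r=5.5 cylinder contributes a regular 16-gon of circumradius 5.5; the cylinder at (-1.5, 12.5) does not reach this height (z outside [6.5, 29.5]); Taking the union: only the r=5.5 cylinder is present, so the union is just that shape — 1 connected region. The outline is a single polygon with 16 vertices. Extrusion per mm of travel: 0.4 × 0.3 / (π × 0.875²) = 0.049890. Accumulating E over each segment gives final E = 1.7127.

G0 X-5.50 Y0.00 Z0.60
G1 X-5.08 Y-2.10 E0.1068
G1 X-3.89 Y-3.89 E0.2141
G1 X-2.10 Y-5.08 E0.3213
G1 X0.00 Y-5.50 E0.4282
G1 X2.10 Y-5.08 E0.5350
G1 X3.89 Y-3.89 E0.6422
G1 X5.08 Y-2.10 E0.7495
G1 X5.50 Y0.00 E0.8563
G1 X5.08 Y2.10 E0.9632
G1 X3.89 Y3.89 E1.0704
G1 X2.10 Y5.08 E1.1776
G1 X0.00 Y5.50 E1.2845
G1 X-2.10 Y5.08 E1.3913
G1 X-3.89 Y3.89 E1.4986
G1 X-5.08 Y2.10 E1.6058
G1 X-5.50 Y0.00 E1.7127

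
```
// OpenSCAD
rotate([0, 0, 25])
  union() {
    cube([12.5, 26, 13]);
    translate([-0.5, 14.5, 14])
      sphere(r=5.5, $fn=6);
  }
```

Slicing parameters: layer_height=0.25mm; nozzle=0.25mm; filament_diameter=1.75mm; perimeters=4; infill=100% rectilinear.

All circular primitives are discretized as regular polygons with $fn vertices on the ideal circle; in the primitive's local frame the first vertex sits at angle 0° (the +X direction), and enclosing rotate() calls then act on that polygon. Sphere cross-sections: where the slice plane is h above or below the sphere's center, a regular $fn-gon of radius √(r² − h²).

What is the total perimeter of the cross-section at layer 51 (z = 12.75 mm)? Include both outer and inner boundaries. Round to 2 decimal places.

At z = 12.75 mm: the cube (footprint 12.5×26) is included at this height (perimeter 77.00 mm); the sphere at (-0.5, 14.5): section is a regular 6-gon, circumradius = √(r²−h²) = √(5.5²−1.25²) = 5.356 (perimeter = 2·6·5.356·sin(180°/6) = 32.14 mm); Taking the union: the regions partially overlap (shared area 32.63 mm²), so the edge portions inside another operand are dropped and the merged outline is re-measured after clipping — boundary = 84.79 mm; (rotated 25° about Z; rotation is an isometry so areas/perimeters/island counts are preserved). Overall, the cross-section is a single solid region. Total boundary length (outer) = 84.79 mm.

84.79 mm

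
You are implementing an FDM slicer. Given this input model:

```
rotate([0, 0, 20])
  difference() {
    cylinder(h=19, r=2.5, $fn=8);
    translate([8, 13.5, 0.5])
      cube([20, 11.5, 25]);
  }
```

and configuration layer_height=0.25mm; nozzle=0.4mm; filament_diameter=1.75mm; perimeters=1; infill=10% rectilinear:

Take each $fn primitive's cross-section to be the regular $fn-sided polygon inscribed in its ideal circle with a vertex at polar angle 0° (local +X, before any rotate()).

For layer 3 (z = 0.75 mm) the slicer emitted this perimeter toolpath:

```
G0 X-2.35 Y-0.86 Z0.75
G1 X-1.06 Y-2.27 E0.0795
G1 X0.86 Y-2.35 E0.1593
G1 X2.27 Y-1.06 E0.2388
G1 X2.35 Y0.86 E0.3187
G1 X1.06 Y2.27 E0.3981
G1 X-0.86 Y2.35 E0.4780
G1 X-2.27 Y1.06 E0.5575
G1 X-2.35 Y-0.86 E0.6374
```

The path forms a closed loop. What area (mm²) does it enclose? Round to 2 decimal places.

17.73 mm²

Apply the shoelace formula to the sequence of (X, Y) vertices; enclosed area = 17.73 mm².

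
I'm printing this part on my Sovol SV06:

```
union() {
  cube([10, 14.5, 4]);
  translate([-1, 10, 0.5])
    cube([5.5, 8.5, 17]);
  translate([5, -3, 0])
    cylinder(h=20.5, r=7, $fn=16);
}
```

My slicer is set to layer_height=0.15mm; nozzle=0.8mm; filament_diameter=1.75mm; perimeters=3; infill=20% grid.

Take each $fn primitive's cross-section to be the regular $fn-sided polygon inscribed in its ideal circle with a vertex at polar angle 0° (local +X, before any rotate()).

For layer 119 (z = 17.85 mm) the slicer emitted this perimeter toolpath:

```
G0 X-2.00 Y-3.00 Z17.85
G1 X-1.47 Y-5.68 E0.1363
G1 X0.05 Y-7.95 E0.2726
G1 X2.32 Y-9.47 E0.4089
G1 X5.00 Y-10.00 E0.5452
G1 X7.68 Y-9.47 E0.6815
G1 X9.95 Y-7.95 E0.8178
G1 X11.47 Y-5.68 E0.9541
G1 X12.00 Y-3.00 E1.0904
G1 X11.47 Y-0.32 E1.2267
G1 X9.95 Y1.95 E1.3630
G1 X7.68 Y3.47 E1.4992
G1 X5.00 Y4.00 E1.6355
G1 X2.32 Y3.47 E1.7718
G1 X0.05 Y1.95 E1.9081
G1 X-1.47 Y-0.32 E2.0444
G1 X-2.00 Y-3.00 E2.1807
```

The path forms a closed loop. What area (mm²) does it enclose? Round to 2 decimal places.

Apply the shoelace formula to the sequence of (X, Y) vertices; enclosed area = 150.08 mm².

150.08 mm²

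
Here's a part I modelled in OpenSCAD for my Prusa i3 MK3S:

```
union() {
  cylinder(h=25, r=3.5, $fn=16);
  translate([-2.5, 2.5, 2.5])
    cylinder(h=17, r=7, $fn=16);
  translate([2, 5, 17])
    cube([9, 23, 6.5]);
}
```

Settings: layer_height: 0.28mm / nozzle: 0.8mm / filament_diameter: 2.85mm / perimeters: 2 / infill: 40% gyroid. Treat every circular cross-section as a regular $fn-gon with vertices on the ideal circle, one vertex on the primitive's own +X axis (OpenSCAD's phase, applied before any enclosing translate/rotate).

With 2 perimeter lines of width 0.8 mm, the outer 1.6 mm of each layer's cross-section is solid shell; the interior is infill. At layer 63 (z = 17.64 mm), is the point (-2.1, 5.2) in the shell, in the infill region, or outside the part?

infill

At z = 17.64 mm: the r=3.5 cylinder contributes a regular 16-gon of circumradius 3.5; the r=7 cylinder at (-2.5, 2.5) gives a regular 16-gon of circumradius 7 (constant along its height); the 9×23 cube at (2, 5) contributes its full rectangle; Taking the union: the regions partially overlap (shared area 40.57 mm²), so overlapping operands fuse into one piece — 1 connected region. Overall, the cross-section is a single solid region. The nearest boundary edge runs (-2.50, 9.50)→(0.18, 8.97); distance from the point to it = 4.14 mm. The point is inside the cross-section and 4.14 mm from the nearest boundary — more than the 1.6 mm shell width (2 × 0.8), so it's in the infill interior.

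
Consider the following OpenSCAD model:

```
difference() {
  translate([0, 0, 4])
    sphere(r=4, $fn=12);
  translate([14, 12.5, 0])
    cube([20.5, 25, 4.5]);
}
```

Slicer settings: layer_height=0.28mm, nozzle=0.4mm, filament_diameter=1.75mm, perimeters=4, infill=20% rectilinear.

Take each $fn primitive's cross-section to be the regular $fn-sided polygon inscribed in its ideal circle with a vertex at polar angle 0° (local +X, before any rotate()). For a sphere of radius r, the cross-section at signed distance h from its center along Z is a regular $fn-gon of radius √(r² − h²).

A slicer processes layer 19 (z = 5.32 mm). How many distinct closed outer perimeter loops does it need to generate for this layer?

1

At z = 5.32 mm: the sphere: section is a regular 12-gon, circumradius = √(r²−h²) = √(4²−1.32²) = 3.776; the cube at (14, 12.5) is absent (z outside [0, 4.5]); Taking the first minus the rest: none of the subtracted shapes is present at this height, so the r=4 sphere is unchanged — 1 connected region. The result has 1 disconnected region.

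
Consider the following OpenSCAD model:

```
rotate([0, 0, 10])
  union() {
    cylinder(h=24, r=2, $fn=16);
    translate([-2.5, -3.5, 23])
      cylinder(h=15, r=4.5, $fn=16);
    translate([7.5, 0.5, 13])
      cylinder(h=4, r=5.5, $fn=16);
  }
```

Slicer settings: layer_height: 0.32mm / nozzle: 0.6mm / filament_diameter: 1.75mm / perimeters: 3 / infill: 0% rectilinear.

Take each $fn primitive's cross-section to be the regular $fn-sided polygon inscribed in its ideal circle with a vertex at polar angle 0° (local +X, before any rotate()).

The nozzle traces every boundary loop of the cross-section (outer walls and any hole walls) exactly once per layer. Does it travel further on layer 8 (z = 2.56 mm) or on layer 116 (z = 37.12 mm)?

Layer 8 (z = 2.56): the r=2 cylinder contributes a regular 16-gon of circumradius 2 (perimeter = 2·16·2.000·sin(180°/16) = 12.49 mm); the cylinder at (-2.5, -3.5) is absent (z outside [23, 38]); the cylinder at (7.5, 0.5) is not intersected at this z (z outside [13, 17]); Merging all regions: only the r=2 cylinder is present, so the union is just that shape — boundary = 12.49 mm; (rotated 10° about Z; rotation is an isometry so areas/perimeters/island counts are preserved). So its perimeter = 12.49 mm. Layer 116 (z = 37.12): the cylinder does not reach this height (z outside [0, 24]); the r=4.5 cylinder at (-2.5, -3.5) gives a regular 16-gon of circumradius 4.5 (constant along its height) (perimeter = 2·16·4.500·sin(180°/16) = 28.09 mm); the cylinder at (7.5, 0.5) does not reach this height (z outside [13, 17]); Combining (union): only the r=4.5 cylinder at (-2.5, -3.5) is present, so the union is just that shape — boundary = 28.09 mm; (rotated 10° about Z; rotation is an isometry so areas/perimeters/island counts are preserved). So its perimeter = 28.09 mm. Layer 116 is larger (28.09 vs 12.49 mm).

layer 116 (z = 37.12 mm)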